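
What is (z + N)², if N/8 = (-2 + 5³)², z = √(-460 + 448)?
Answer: 14648745012 + 484128*I*√3 ≈ 1.4649e+10 + 8.3853e+5*I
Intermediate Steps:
z = 2*I*√3 (z = √(-12) = 2*I*√3 ≈ 3.4641*I)
N = 121032 (N = 8*(-2 + 5³)² = 8*(-2 + 125)² = 8*123² = 8*15129 = 121032)
(z + N)² = (2*I*√3 + 121032)² = (121032 + 2*I*√3)²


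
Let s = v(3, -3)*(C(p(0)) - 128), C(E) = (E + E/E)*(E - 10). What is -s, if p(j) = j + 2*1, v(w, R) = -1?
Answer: -152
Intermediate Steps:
p(j) = 2 + j (p(j) = j + 2 = 2 + j)
C(E) = (1 + E)*(-10 + E) (C(E) = (E + 1)*(-10 + E) = (1 + E)*(-10 + E))
s = 152 (s = -((-10 + (2 + 0)**2 - 9*(2 + 0)) - 128) = -((-10 + 2**2 - 9*2) - 128) = -((-10 + 4 - 18) - 128) = -(-24 - 128) = -1*(-152) = 152)
-s = -1*152 = -152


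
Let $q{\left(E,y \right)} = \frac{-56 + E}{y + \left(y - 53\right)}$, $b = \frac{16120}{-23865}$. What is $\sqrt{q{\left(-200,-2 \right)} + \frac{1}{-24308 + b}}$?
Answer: $\frac{\sqrt{49108459593064456893}}{3306721278} \approx 2.1192$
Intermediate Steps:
$b = - \frac{3224}{4773}$ ($b = 16120 \left(- \frac{1}{23865}\right) = - \frac{3224}{4773} \approx -0.67547$)
$q{\left(E,y \right)} = \frac{-56 + E}{-53 + 2 y}$ ($q{\left(E,y \right)} = \frac{-56 + E}{y + \left(-53 + y\right)} = \frac{-56 + E}{-53 + 2 y}$)
$\sqrt{q{\left(-200,-2 \right)} + \frac{1}{-24308 + b}} = \sqrt{\frac{-56 - 200}{-53 + 2 \left(-2\right)} + \frac{1}{-24308 - \frac{3224}{4773}}} = \sqrt{\frac{1}{-53 - 4} \left(-256\right) + \frac{1}{- \frac{116025308}{4773}}} = \sqrt{\frac{1}{-57} \left(-256\right) - \frac{4773}{116025308}} = \sqrt{\left(- \frac{1}{57}\right) \left(-256\right) - \frac{4773}{116025308}} = \sqrt{\frac{256}{57} - \frac{4773}{116025308}} = \sqrt{\frac{29702206787}{6613442556}} = \frac{\sqrt{49108459593064456893}}{3306721278}$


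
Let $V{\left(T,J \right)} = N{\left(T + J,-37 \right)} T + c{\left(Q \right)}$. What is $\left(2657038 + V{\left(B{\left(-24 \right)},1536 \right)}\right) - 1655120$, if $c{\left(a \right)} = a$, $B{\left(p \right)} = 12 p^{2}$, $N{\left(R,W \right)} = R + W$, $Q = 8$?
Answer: $59138758$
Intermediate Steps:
$V{\left(T,J \right)} = 8 + T \left(-37 + J + T\right)$ ($V{\left(T,J \right)} = \left(\left(T + J\right) - 37\right) T + 8 = \left(\left(J + T\right) - 37\right) T + 8 = \left(-37 + J + T\right) T + 8 = T \left(-37 + J + T\right) + 8 = 8 + T \left(-37 + J + T\right)$)
$\left(2657038 + V{\left(B{\left(-24 \right)},1536 \right)}\right) - 1655120 = \left(2657038 + \left(8 + 12 \left(-24\right)^{2} \left(-37 + 1536 + 12 \left(-24\right)^{2}\right)\right)\right) - 1655120 = \left(2657038 + \left(8 + 12 \cdot 576 \left(-37 + 1536 + 12 \cdot 576\right)\right)\right) - 1655120 = \left(2657038 + \left(8 + 6912 \left(-37 + 1536 + 6912\right)\right)\right) - 1655120 = \left(2657038 + \left(8 + 6912 \cdot 8411\right)\right) - 1655120 = \left(2657038 + \left(8 + 58136832\right)\right) - 1655120 = \left(2657038 + 58136840\right) - 1655120 = 60793878 - 1655120 = 59138758$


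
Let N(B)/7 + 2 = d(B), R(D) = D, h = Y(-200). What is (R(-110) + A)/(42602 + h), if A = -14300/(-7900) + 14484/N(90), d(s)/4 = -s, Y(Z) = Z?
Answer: -3800389/1414714462 ≈ -0.0026863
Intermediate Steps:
h = -200
d(s) = -4*s (d(s) = 4*(-s) = -4*s)
N(B) = -14 - 28*B (N(B) = -14 + 7*(-4*B) = -14 - 28*B)
A = -390937/100093 (A = -14300/(-7900) + 14484/(-14 - 28*90) = -14300*(-1/7900) + 14484/(-14 - 2520) = 143/79 + 14484/(-2534) = 143/79 + 14484*(-1/2534) = 143/79 - 7242/1267 = -390937/100093 ≈ -3.9057)
(R(-110) + A)/(42602 + h) = (-110 - 390937/100093)/(42602 - 200) = -11401167/100093/42402 = -11401167/100093*1/42402 = -3800389/1414714462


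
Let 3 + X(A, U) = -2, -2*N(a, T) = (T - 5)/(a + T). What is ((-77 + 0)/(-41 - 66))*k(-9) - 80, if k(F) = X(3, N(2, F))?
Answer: -8945/107 ≈ -83.598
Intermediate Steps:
N(a, T) = -(-5 + T)/(2*(T + a)) (N(a, T) = -(T - 5)/(2*(a + T)) = -(-5 + T)/(2*(T + a)))
X(A, U) = -5 (X(A, U) = -3 - 2 = -5)
k(F) = -5
((-77 + 0)/(-41 - 66))*k(-9) - 80 = ((-77 + 0)/(-41 - 66))*(-5) - 80 = -77/(-107)*(-5) - 80 = -77*(-1/107)*(-5) - 80 = (77/107)*(-5) - 80 = -385/107 - 80 = -8945/107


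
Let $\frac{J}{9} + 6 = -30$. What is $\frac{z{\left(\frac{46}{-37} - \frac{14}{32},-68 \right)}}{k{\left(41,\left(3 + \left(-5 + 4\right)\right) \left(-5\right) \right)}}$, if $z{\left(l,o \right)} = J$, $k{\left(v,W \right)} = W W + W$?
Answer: $- \frac{18}{5} \approx -3.6$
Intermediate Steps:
$J = -324$ ($J = -54 + 9 \left(-30\right) = -54 - 270 = -324$)
$k{\left(v,W \right)} = W + W^{2}$ ($k{\left(v,W \right)} = W^{2} + W = W + W^{2}$)
$z{\left(l,o \right)} = -324$
$\frac{z{\left(\frac{46}{-37} - \frac{14}{32},-68 \right)}}{k{\left(41,\left(3 + \left(-5 + 4\right)\right) \left(-5\right) \right)}} = - \frac{324}{\left(3 + \left(-5 + 4\right)\right) \left(-5\right) \left(1 + \left(3 + \left(-5 + 4\right)\right) \left(-5\right)\right)} = - \frac{324}{\left(3 - 1\right) \left(-5\right) \left(1 + \left(3 - 1\right) \left(-5\right)\right)} = - \frac{324}{2 \left(-5\right) \left(1 + 2 \left(-5\right)\right)} = - \frac{324}{\left(-10\right) \left(1 - 10\right)} = - \frac{324}{\left(-10\right) \left(-9\right)} = - \frac{324}{90} = \left(-324\right) \frac{1}{90} = - \frac{18}{5}$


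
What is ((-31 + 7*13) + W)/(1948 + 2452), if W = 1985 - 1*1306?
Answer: 739/4400 ≈ 0.16795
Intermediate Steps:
W = 679 (W = 1985 - 1306 = 679)
((-31 + 7*13) + W)/(1948 + 2452) = ((-31 + 7*13) + 679)/(1948 + 2452) = ((-31 + 91) + 679)/4400 = (60 + 679)*(1/4400) = 739*(1/4400) = 739/4400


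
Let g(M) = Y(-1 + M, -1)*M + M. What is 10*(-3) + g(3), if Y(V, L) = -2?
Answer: -33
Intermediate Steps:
g(M) = -M (g(M) = -2*M + M = -M)
10*(-3) + g(3) = 10*(-3) - 1*3 = -30 - 3 = -33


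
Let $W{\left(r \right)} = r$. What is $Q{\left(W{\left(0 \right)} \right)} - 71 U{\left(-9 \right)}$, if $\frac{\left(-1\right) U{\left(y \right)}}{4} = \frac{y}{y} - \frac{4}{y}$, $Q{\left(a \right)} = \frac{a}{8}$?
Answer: $\frac{3692}{9} \approx 410.22$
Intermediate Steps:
$Q{\left(a \right)} = \frac{a}{8}$ ($Q{\left(a \right)} = a \frac{1}{8} = \frac{a}{8}$)
$U{\left(y \right)} = -4 + \frac{16}{y}$ ($U{\left(y \right)} = - 4 \left(\frac{y}{y} - \frac{4}{y}\right) = - 4 \left(1 - \frac{4}{y}\right) = -4 + \frac{16}{y}$)
$Q{\left(W{\left(0 \right)} \right)} - 71 U{\left(-9 \right)} = \frac{1}{8} \cdot 0 - 71 \left(-4 + \frac{16}{-9}\right) = 0 - 71 \left(-4 + 16 \left(- \frac{1}{9}\right)\right) = 0 - 71 \left(-4 - \frac{16}{9}\right) = 0 - - \frac{3692}{9} = 0 + \frac{3692}{9} = \frac{3692}{9}$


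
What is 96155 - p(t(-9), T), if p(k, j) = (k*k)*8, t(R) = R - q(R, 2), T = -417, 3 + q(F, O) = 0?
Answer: 95867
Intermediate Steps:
q(F, O) = -3 (q(F, O) = -3 + 0 = -3)
t(R) = 3 + R (t(R) = R - 1*(-3) = R + 3 = 3 + R)
p(k, j) = 8*k² (p(k, j) = k²*8 = 8*k²)
96155 - p(t(-9), T) = 96155 - 8*(3 - 9)² = 96155 - 8*(-6)² = 96155 - 8*36 = 96155 - 1*288 = 96155 - 288 = 95867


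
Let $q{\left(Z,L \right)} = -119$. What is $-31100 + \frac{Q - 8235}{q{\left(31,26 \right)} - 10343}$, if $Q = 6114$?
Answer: $- \frac{325366079}{10462} \approx -31100.0$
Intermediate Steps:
$-31100 + \frac{Q - 8235}{q{\left(31,26 \right)} - 10343} = -31100 + \frac{6114 - 8235}{-119 - 10343} = -31100 - \frac{2121}{-10462} = -31100 - - \frac{2121}{10462} = -31100 + \frac{2121}{10462} = - \frac{325366079}{10462}$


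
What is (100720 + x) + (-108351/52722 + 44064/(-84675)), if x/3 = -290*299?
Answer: -26357602033579/165342050 ≈ -1.5941e+5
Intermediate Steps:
x = -260130 (x = 3*(-290*299) = 3*(-86710) = -260130)
(100720 + x) + (-108351/52722 + 44064/(-84675)) = (100720 - 260130) + (-108351/52722 + 44064/(-84675)) = -159410 + (-108351*1/52722 + 44064*(-1/84675)) = -159410 + (-12039/5858 - 14688/28225) = -159410 - 425843079/165342050 = -26357602033579/165342050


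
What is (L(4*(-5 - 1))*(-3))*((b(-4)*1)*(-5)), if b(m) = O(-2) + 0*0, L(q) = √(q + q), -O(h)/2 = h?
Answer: 240*I*√3 ≈ 415.69*I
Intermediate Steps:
O(h) = -2*h
L(q) = √2*√q (L(q) = √(2*q) = √2*√q)
b(m) = 4 (b(m) = -2*(-2) + 0*0 = 4 + 0 = 4)
(L(4*(-5 - 1))*(-3))*((b(-4)*1)*(-5)) = ((√2*√(4*(-5 - 1)))*(-3))*((4*1)*(-5)) = ((√2*√(4*(-6)))*(-3))*(4*(-5)) = ((√2*√(-24))*(-3))*(-20) = ((√2*(2*I*√6))*(-3))*(-20) = ((4*I*√3)*(-3))*(-20) = -12*I*√3*(-20) = 240*I*√3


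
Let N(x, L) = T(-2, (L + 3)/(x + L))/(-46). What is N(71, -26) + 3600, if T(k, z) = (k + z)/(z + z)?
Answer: 7617487/2116 ≈ 3599.9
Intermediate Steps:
T(k, z) = (k + z)/(2*z) (T(k, z) = (k + z)/((2*z)) = (k + z)*(1/(2*z)) = (k + z)/(2*z))
N(x, L) = -(-2 + (3 + L)/(L + x))*(L + x)/(92*(3 + L)) (N(x, L) = ((-2 + (L + 3)/(x + L))/(2*(((L + 3)/(x + L)))))/(-46) = ((-2 + (3 + L)/(L + x))/(2*(((3 + L)/(L + x)))))*(-1/46) = (((L + x)/(3 + L))*(-2 + (3 + L)/(L + x))/2)*(-1/46) = ((-2 + (3 + L)/(L + x))*(L + x)/(2*(3 + L)))*(-1/46) = -(-2 + (3 + L)/(L + x))*(L + x)/(92*(3 + L)))
N(71, -26) + 3600 = (-3 - 26 + 2*71)/(92*(3 - 26)) + 3600 = (1/92)*(-3 - 26 + 142)/(-23) + 3600 = (1/92)*(-1/23)*113 + 3600 = -113/2116 + 3600 = 7617487/2116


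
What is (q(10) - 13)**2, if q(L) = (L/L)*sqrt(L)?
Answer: (13 - sqrt(10))**2 ≈ 96.781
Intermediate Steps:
q(L) = sqrt(L) (q(L) = 1*sqrt(L) = sqrt(L))
(q(10) - 13)**2 = (sqrt(10) - 13)**2 = (-13 + sqrt(10))**2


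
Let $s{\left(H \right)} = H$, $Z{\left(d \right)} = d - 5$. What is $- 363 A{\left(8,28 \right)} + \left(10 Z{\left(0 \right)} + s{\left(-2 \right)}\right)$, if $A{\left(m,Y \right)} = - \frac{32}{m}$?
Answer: $1400$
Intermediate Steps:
$Z{\left(d \right)} = -5 + d$ ($Z{\left(d \right)} = d - 5 = -5 + d$)
$- 363 A{\left(8,28 \right)} + \left(10 Z{\left(0 \right)} + s{\left(-2 \right)}\right) = - 363 \left(- \frac{32}{8}\right) + \left(10 \left(-5 + 0\right) - 2\right) = - 363 \left(\left(-32\right) \frac{1}{8}\right) + \left(10 \left(-5\right) - 2\right) = \left(-363\right) \left(-4\right) - 52 = 1452 - 52 = 1400$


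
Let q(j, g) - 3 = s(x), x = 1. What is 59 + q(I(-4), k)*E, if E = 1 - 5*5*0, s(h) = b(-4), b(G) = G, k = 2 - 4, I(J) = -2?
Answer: 58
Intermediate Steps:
k = -2
s(h) = -4
q(j, g) = -1 (q(j, g) = 3 - 4 = -1)
E = 1 (E = 1 - 25*0 = 1 + 0 = 1)
59 + q(I(-4), k)*E = 59 - 1*1 = 59 - 1 = 58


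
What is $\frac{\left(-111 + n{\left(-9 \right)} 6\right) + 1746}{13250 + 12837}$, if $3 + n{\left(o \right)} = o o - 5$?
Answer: $\frac{2073}{26087} \approx 0.079465$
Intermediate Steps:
$n{\left(o \right)} = -8 + o^{2}$ ($n{\left(o \right)} = -3 + \left(o o - 5\right) = -3 + \left(o^{2} - 5\right) = -3 + \left(-5 + o^{2}\right) = -8 + o^{2}$)
$\frac{\left(-111 + n{\left(-9 \right)} 6\right) + 1746}{13250 + 12837} = \frac{\left(-111 + \left(-8 + \left(-9\right)^{2}\right) 6\right) + 1746}{13250 + 12837} = \frac{\left(-111 + \left(-8 + 81\right) 6\right) + 1746}{26087} = \left(\left(-111 + 73 \cdot 6\right) + 1746\right) \frac{1}{26087} = \left(\left(-111 + 438\right) + 1746\right) \frac{1}{26087} = \left(327 + 1746\right) \frac{1}{26087} = 2073 \cdot \frac{1}{26087} = \frac{2073}{26087}$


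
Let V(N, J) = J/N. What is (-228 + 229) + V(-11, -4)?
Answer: 15/11 ≈ 1.3636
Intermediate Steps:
(-228 + 229) + V(-11, -4) = (-228 + 229) - 4/(-11) = 1 - 4*(-1/11) = 1 + 4/11 = 15/11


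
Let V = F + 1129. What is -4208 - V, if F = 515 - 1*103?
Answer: -5749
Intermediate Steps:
F = 412 (F = 515 - 103 = 412)
V = 1541 (V = 412 + 1129 = 1541)
-4208 - V = -4208 - 1*1541 = -4208 - 1541 = -5749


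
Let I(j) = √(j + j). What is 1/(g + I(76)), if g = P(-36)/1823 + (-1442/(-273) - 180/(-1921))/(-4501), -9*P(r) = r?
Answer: -188918919231221434983/28720294996467010316387482 + 377898620859941358382569*√38/28720294996467010316387482 ≈ 0.081104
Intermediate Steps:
P(r) = -r/9
g = 614635718/614734593837 (g = -⅑*(-36)/1823 + (-1442/(-273) - 180/(-1921))/(-4501) = 4*(1/1823) + (-1442*(-1/273) - 180*(-1/1921))*(-1/4501) = 4/1823 + (206/39 + 180/1921)*(-1/4501) = 4/1823 + (402746/74919)*(-1/4501) = 4/1823 - 402746/337210419 = 614635718/614734593837 ≈ 0.00099984)
I(j) = √2*√j (I(j) = √(2*j) = √2*√j)
1/(g + I(76)) = 1/(614635718/614734593837 + √2*√76) = 1/(614635718/614734593837 + √2*(2*√19)) = 1/(614635718/614734593837 + 2*√38)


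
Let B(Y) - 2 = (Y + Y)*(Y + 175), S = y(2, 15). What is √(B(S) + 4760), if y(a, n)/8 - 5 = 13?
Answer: √96634 ≈ 310.86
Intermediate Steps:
y(a, n) = 144 (y(a, n) = 40 + 8*13 = 40 + 104 = 144)
S = 144
B(Y) = 2 + 2*Y*(175 + Y) (B(Y) = 2 + (Y + Y)*(Y + 175) = 2 + (2*Y)*(175 + Y) = 2 + 2*Y*(175 + Y))
√(B(S) + 4760) = √((2 + 2*144² + 350*144) + 4760) = √((2 + 2*20736 + 50400) + 4760) = √((2 + 41472 + 50400) + 4760) = √(91874 + 4760) = √96634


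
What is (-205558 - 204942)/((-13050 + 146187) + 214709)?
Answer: -205250/173923 ≈ -1.1801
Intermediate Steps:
(-205558 - 204942)/((-13050 + 146187) + 214709) = -410500/(133137 + 214709) = -410500/347846 = -410500*1/347846 = -205250/173923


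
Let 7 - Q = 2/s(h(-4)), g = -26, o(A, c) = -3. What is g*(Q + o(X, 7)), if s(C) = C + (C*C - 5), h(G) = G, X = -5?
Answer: -676/7 ≈ -96.571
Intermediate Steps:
s(C) = -5 + C + C² (s(C) = C + (C² - 5) = C + (-5 + C²) = -5 + C + C²)
Q = 47/7 (Q = 7 - 2/(-5 - 4 + (-4)²) = 7 - 2/(-5 - 4 + 16) = 7 - 2/7 = 47/7 ≈ 6.7143)
g*(Q + o(X, 7)) = -26*(47/7 - 3) = -26*26/7 = -676/7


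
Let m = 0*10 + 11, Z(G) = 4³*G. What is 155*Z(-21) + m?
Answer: -208309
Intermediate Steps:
Z(G) = 64*G
m = 11 (m = 0 + 11 = 11)
155*Z(-21) + m = 155*(64*(-21)) + 11 = 155*(-1344) + 11 = -208320 + 11 = -208309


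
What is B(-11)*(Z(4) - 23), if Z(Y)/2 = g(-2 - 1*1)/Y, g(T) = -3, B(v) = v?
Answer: 539/2 ≈ 269.50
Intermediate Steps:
Z(Y) = -6/Y (Z(Y) = 2*(-3/Y) = -6/Y)
B(-11)*(Z(4) - 23) = -11*(-6/4 - 23) = -11*(-6*¼ - 23) = -11*(-3/2 - 23) = -11*(-49/2) = 539/2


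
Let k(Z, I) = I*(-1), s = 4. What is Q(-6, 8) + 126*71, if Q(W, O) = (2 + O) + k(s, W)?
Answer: 8962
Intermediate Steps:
k(Z, I) = -I
Q(W, O) = 2 + O - W (Q(W, O) = (2 + O) - W = 2 + O - W)
Q(-6, 8) + 126*71 = (2 + 8 - 1*(-6)) + 126*71 = (2 + 8 + 6) + 8946 = 16 + 8946 = 8962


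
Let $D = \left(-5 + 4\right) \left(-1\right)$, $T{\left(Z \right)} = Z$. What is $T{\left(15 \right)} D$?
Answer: $15$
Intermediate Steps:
$D = 1$ ($D = \left(-1\right) \left(-1\right) = 1$)
$T{\left(15 \right)} D = 15 \cdot 1 = 15$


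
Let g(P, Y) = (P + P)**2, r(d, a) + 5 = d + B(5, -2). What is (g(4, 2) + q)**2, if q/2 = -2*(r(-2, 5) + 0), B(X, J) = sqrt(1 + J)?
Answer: 8448 - 736*I ≈ 8448.0 - 736.0*I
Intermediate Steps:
r(d, a) = -5 + I + d (r(d, a) = -5 + (d + sqrt(1 - 2)) = -5 + (d + sqrt(-1)) = -5 + (d + I) = -5 + (I + d) = -5 + I + d)
g(P, Y) = 4*P**2 (g(P, Y) = (2*P)**2 = 4*P**2)
q = 28 - 4*I (q = 2*(-2*((-5 + I - 2) + 0)) = 2*(-2*((-7 + I) + 0)) = 2*(-2*(-7 + I)) = 2*(14 - 2*I) = 28 - 4*I ≈ 28.0 - 4.0*I)
(g(4, 2) + q)**2 = (4*4**2 + (28 - 4*I))**2 = (4*16 + (28 - 4*I))**2 = (64 + (28 - 4*I))**2 = (92 - 4*I)**2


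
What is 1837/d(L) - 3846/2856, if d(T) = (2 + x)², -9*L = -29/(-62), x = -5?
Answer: 868643/4284 ≈ 202.76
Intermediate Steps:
L = -29/558 (L = -(-29)/(9*(-62)) = -(-29)*(-1)/(9*62) = -⅑*29/62 = -29/558 ≈ -0.051971)
d(T) = 9 (d(T) = (2 - 5)² = (-3)² = 9)
1837/d(L) - 3846/2856 = 1837/9 - 3846/2856 = 1837*(⅑) - 3846*1/2856 = 1837/9 - 641/476 = 868643/4284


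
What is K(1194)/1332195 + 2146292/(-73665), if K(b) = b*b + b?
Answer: -183611469266/6542409645 ≈ -28.065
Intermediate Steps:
K(b) = b + b² (K(b) = b² + b = b + b²)
K(1194)/1332195 + 2146292/(-73665) = (1194*(1 + 1194))/1332195 + 2146292/(-73665) = (1194*1195)*(1/1332195) + 2146292*(-1/73665) = 1426830*(1/1332195) - 2146292/73665 = 95122/88813 - 2146292/73665 = -183611469266/6542409645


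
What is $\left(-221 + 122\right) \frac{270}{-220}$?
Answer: $\frac{243}{2} \approx 121.5$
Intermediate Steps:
$\left(-221 + 122\right) \frac{270}{-220} = - 99 \cdot 270 \left(- \frac{1}{220}\right) = \left(-99\right) \left(- \frac{27}{22}\right) = \frac{243}{2}$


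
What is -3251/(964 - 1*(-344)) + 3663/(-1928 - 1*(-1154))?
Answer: -405971/56244 ≈ -7.2180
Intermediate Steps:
-3251/(964 - 1*(-344)) + 3663/(-1928 - 1*(-1154)) = -3251/(964 + 344) + 3663/(-1928 + 1154) = -3251/1308 + 3663/(-774) = -3251*1/1308 + 3663*(-1/774) = -3251/1308 - 407/86 = -405971/56244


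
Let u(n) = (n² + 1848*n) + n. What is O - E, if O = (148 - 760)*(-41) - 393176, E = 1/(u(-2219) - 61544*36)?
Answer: -513313014535/1394554 ≈ -3.6808e+5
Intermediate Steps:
u(n) = n² + 1849*n
E = -1/1394554 (E = 1/(-2219*(1849 - 2219) - 61544*36) = 1/(-2219*(-370) - 2215584) = 1/(821030 - 2215584) = 1/(-1394554) = -1/1394554 ≈ -7.1707e-7)
O = -368084 (O = -612*(-41) - 393176 = 25092 - 393176 = -368084)
O - E = -368084 - 1*(-1/1394554) = -368084 + 1/1394554 = -513313014535/1394554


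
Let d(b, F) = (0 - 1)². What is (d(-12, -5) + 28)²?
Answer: 841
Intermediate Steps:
d(b, F) = 1 (d(b, F) = (-1)² = 1)
(d(-12, -5) + 28)² = (1 + 28)² = 29² = 841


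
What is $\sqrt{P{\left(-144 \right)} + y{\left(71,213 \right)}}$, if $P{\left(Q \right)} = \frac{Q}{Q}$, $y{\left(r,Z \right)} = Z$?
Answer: $\sqrt{214} \approx 14.629$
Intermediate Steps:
$P{\left(Q \right)} = 1$
$\sqrt{P{\left(-144 \right)} + y{\left(71,213 \right)}} = \sqrt{1 + 213} = \sqrt{214}$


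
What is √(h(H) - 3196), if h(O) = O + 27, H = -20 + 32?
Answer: I*√3157 ≈ 56.187*I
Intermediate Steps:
H = 12
h(O) = 27 + O
√(h(H) - 3196) = √((27 + 12) - 3196) = √(39 - 3196) = √(-3157) = I*√3157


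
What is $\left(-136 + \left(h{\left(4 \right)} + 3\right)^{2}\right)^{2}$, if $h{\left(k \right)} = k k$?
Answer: $50625$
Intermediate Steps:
$h{\left(k \right)} = k^{2}$
$\left(-136 + \left(h{\left(4 \right)} + 3\right)^{2}\right)^{2} = \left(-136 + \left(4^{2} + 3\right)^{2}\right)^{2} = \left(-136 + \left(16 + 3\right)^{2}\right)^{2} = \left(-136 + 19^{2}\right)^{2} = \left(-136 + 361\right)^{2} = 225^{2} = 50625$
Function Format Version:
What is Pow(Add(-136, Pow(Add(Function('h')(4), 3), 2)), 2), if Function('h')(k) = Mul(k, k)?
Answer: 50625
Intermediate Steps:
Function('h')(k) = Pow(k, 2)
Pow(Add(-136, Pow(Add(Function('h')(4), 3), 2)), 2) = Pow(Add(-136, Pow(Add(Pow(4, 2), 3), 2)), 2) = Pow(Add(-136, Pow(Add(16, 3), 2)), 2) = Pow(Add(-136, Pow(19, 2)), 2) = Pow(Add(-136, 361), 2) = Pow(225, 2) = 50625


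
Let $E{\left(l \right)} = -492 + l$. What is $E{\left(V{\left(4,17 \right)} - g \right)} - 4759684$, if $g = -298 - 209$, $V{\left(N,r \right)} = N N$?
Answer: $-4759653$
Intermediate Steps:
$V{\left(N,r \right)} = N^{2}$
$g = -507$ ($g = -298 - 209 = -507$)
$E{\left(V{\left(4,17 \right)} - g \right)} - 4759684 = \left(-492 + \left(4^{2} - -507\right)\right) - 4759684 = \left(-492 + \left(16 + 507\right)\right) - 4759684 = \left(-492 + 523\right) - 4759684 = 31 - 4759684 = -4759653$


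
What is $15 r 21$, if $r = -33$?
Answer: $-10395$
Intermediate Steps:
$15 r 21 = 15 \left(-33\right) 21 = \left(-495\right) 21 = -10395$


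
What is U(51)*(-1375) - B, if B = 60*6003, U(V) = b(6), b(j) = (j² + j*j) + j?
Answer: -467430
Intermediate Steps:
b(j) = j + 2*j² (b(j) = (j² + j²) + j = 2*j² + j = j + 2*j²)
U(V) = 78 (U(V) = 6*(1 + 2*6) = 6*(1 + 12) = 6*13 = 78)
B = 360180
U(51)*(-1375) - B = 78*(-1375) - 1*360180 = -107250 - 360180 = -467430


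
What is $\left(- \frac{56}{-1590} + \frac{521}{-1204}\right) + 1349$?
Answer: $\frac{1290855337}{957180} \approx 1348.6$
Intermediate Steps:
$\left(- \frac{56}{-1590} + \frac{521}{-1204}\right) + 1349 = \left(\left(-56\right) \left(- \frac{1}{1590}\right) + 521 \left(- \frac{1}{1204}\right)\right) + 1349 = \left(\frac{28}{795} - \frac{521}{1204}\right) + 1349 = - \frac{380483}{957180} + 1349 = \frac{1290855337}{957180}$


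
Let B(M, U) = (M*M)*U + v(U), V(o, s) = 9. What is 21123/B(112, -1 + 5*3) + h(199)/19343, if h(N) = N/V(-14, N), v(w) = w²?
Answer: 2339147/19285812 ≈ 0.12129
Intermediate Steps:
h(N) = N/9
B(M, U) = U² + U*M² (B(M, U) = (M*M)*U + U² = M²*U + U² = U*M² + U² = U² + U*M²)
21123/B(112, -1 + 5*3) + h(199)/19343 = 21123/(((-1 + 5*3)*((-1 + 5*3) + 112²))) + ((⅑)*199)/19343 = 21123/(((-1 + 15)*((-1 + 15) + 12544))) + (199/9)*(1/19343) = 21123/((14*(14 + 12544))) + 199/174087 = 21123/((14*12558)) + 199/174087 = 21123/175812 + 199/174087 = 21123*(1/175812) + 199/174087 = 7041/58604 + 199/174087 = 2339147/19285812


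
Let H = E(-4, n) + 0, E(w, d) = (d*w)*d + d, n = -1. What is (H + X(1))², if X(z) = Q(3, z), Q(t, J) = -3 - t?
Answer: 121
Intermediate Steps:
E(w, d) = d + w*d² (E(w, d) = w*d² + d = d + w*d²)
X(z) = -6 (X(z) = -3 - 1*3 = -3 - 3 = -6)
H = -5 (H = -(1 - 1*(-4)) + 0 = -(1 + 4) + 0 = -1*5 + 0 = -5 + 0 = -5)
(H + X(1))² = (-5 - 6)² = (-11)² = 121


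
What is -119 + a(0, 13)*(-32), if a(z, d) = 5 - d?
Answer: 137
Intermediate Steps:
-119 + a(0, 13)*(-32) = -119 + (5 - 1*13)*(-32) = -119 + (5 - 13)*(-32) = -119 - 8*(-32) = -119 + 256 = 137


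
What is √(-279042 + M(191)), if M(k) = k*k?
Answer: I*√242561 ≈ 492.5*I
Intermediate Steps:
M(k) = k²
√(-279042 + M(191)) = √(-279042 + 191²) = √(-279042 + 36481) = √(-242561) = I*√242561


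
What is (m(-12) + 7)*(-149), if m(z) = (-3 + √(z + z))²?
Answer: 1192 + 1788*I*√6 ≈ 1192.0 + 4379.7*I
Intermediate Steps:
m(z) = (-3 + √2*√z)² (m(z) = (-3 + √(2*z))² = (-3 + √2*√z)²)
(m(-12) + 7)*(-149) = ((-3 + √2*√(-12))² + 7)*(-149) = ((-3 + √2*(2*I*√3))² + 7)*(-149) = ((-3 + 2*I*√6)² + 7)*(-149) = (7 + (-3 + 2*I*√6)²)*(-149) = -1043 - 149*(-3 + 2*I*√6)²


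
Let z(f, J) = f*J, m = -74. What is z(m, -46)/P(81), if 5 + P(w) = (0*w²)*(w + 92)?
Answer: -3404/5 ≈ -680.80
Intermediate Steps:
P(w) = -5 (P(w) = -5 + (0*w²)*(w + 92) = -5 + 0*(92 + w) = -5 + 0 = -5)
z(f, J) = J*f
z(m, -46)/P(81) = -46*(-74)/(-5) = 3404*(-⅕) = -3404/5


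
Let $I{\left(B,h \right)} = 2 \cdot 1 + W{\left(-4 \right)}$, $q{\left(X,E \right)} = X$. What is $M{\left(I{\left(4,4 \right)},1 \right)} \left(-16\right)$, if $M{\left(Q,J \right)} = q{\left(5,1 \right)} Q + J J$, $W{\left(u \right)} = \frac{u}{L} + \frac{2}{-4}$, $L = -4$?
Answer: $-216$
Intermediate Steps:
$W{\left(u \right)} = - \frac{1}{2} - \frac{u}{4}$ ($W{\left(u \right)} = \frac{u}{-4} + \frac{2}{-4} = u \left(- \frac{1}{4}\right) + 2 \left(- \frac{1}{4}\right) = - \frac{u}{4} - \frac{1}{2} = - \frac{1}{2} - \frac{u}{4}$)
$I{\left(B,h \right)} = \frac{5}{2}$ ($I{\left(B,h \right)} = 2 \cdot 1 - - \frac{1}{2} = 2 + \left(- \frac{1}{2} + 1\right) = 2 + \frac{1}{2} = \frac{5}{2}$)
$M{\left(Q,J \right)} = J^{2} + 5 Q$ ($M{\left(Q,J \right)} = 5 Q + J J = 5 Q + J^{2} = J^{2} + 5 Q$)
$M{\left(I{\left(4,4 \right)},1 \right)} \left(-16\right) = \left(1^{2} + 5 \cdot \frac{5}{2}\right) \left(-16\right) = \left(1 + \frac{25}{2}\right) \left(-16\right) = \frac{27}{2} \left(-16\right) = -216$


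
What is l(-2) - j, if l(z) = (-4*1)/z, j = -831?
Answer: 833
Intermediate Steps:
l(z) = -4/z
l(-2) - j = -4/(-2) - 1*(-831) = -4*(-½) + 831 = 2 + 831 = 833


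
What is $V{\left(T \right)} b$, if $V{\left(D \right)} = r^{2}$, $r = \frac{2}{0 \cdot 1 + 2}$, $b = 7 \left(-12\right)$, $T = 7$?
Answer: $-84$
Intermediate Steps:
$b = -84$
$r = 1$ ($r = \frac{2}{0 + 2} = \frac{2}{2} = 2 \cdot \frac{1}{2} = 1$)
$V{\left(D \right)} = 1$ ($V{\left(D \right)} = 1^{2} = 1$)
$V{\left(T \right)} b = 1 \left(-84\right) = -84$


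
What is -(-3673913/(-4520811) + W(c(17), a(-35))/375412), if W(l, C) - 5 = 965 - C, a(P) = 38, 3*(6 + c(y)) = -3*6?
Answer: -345861105752/424291674783 ≈ -0.81515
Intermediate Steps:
c(y) = -12 (c(y) = -6 + (-3*6)/3 = -6 + (⅓)*(-18) = -6 - 6 = -12)
W(l, C) = 970 - C (W(l, C) = 5 + (965 - C) = 970 - C)
-(-3673913/(-4520811) + W(c(17), a(-35))/375412) = -(-3673913/(-4520811) + (970 - 1*38)/375412) = -(-3673913*(-1/4520811) + (970 - 38)*(1/375412)) = -(3673913/4520811 + 932*(1/375412)) = -(3673913/4520811 + 233/93853) = -1*345861105752/424291674783 = -345861105752/424291674783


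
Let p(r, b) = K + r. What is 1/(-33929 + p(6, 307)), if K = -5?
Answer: -1/33928 ≈ -2.9474e-5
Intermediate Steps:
p(r, b) = -5 + r
1/(-33929 + p(6, 307)) = 1/(-33929 + (-5 + 6)) = 1/(-33929 + 1) = 1/(-33928) = -1/33928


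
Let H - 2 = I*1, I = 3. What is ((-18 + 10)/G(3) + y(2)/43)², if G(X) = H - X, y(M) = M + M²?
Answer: 27556/1849 ≈ 14.903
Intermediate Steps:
H = 5 (H = 2 + 3*1 = 2 + 3 = 5)
G(X) = 5 - X
((-18 + 10)/G(3) + y(2)/43)² = ((-18 + 10)/(5 - 1*3) + (2*(1 + 2))/43)² = (-8/(5 - 3) + (2*3)*(1/43))² = (-8/2 + 6*(1/43))² = (-8*½ + 6/43)² = (-4 + 6/43)² = (-166/43)² = 27556/1849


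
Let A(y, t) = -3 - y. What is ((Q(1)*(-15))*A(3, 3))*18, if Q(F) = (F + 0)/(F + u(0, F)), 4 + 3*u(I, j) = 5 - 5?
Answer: -4860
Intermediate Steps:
u(I, j) = -4/3 (u(I, j) = -4/3 + (5 - 5)/3 = -4/3 + (⅓)*0 = -4/3 + 0 = -4/3)
Q(F) = F/(-4/3 + F) (Q(F) = (F + 0)/(F - 4/3) = F/(-4/3 + F))
((Q(1)*(-15))*A(3, 3))*18 = (((3*1/(-4 + 3*1))*(-15))*(-3 - 1*3))*18 = (((3*1/(-4 + 3))*(-15))*(-3 - 3))*18 = (((3*1/(-1))*(-15))*(-6))*18 = (((3*1*(-1))*(-15))*(-6))*18 = (-3*(-15)*(-6))*18 = (45*(-6))*18 = -270*18 = -4860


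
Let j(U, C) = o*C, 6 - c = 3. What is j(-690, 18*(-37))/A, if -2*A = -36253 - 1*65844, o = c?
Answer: -3996/102097 ≈ -0.039139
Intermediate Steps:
c = 3 (c = 6 - 1*3 = 6 - 3 = 3)
o = 3
A = 102097/2 (A = -(-36253 - 1*65844)/2 = -(-36253 - 65844)/2 = -½*(-102097) = 102097/2 ≈ 51049.)
j(U, C) = 3*C
j(-690, 18*(-37))/A = (3*(18*(-37)))/(102097/2) = (3*(-666))*(2/102097) = -1998*2/102097 = -3996/102097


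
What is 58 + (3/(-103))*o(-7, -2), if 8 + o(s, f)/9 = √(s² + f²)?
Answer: 6190/103 - 27*√53/103 ≈ 58.189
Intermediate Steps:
o(s, f) = -72 + 9*√(f² + s²) (o(s, f) = -72 + 9*√(s² + f²) = -72 + 9*√(f² + s²))
58 + (3/(-103))*o(-7, -2) = 58 + (3/(-103))*(-72 + 9*√((-2)² + (-7)²)) = 58 + (3*(-1/103))*(-72 + 9*√(4 + 49)) = 58 - 3*(-72 + 9*√53)/103 = 58 + (216/103 - 27*√53/103) = 6190/103 - 27*√53/103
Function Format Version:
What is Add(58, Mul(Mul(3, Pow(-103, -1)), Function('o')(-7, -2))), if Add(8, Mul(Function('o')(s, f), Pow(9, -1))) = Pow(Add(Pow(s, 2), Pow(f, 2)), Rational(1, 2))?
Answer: Add(Rational(6190, 103), Mul(Rational(-27, 103), Pow(53, Rational(1, 2)))) ≈ 58.189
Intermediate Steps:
Function('o')(s, f) = Add(-72, Mul(9, Pow(Add(Pow(f, 2), Pow(s, 2)), Rational(1, 2)))) (Function('o')(s, f) = Add(-72, Mul(9, Pow(Add(Pow(s, 2), Pow(f, 2)), Rational(1, 2)))) = Add(-72, Mul(9, Pow(Add(Pow(f, 2), Pow(s, 2)), Rational(1, 2)))))
Add(58, Mul(Mul(3, Pow(-103, -1)), Function('o')(-7, -2))) = Add(58, Mul(Mul(3, Pow(-103, -1)), Add(-72, Mul(9, Pow(Add(Pow(-2, 2), Pow(-7, 2)), Rational(1, 2)))))) = Add(58, Mul(Mul(3, Rational(-1, 103)), Add(-72, Mul(9, Pow(Add(4, 49), Rational(1, 2)))))) = Add(58, Mul(Rational(-3, 103), Add(-72, Mul(9, Pow(53, Rational(1, 2)))))) = Add(58, Add(Rational(216, 103), Mul(Rational(-27, 103), Pow(53, Rational(1, 2))))) = Add(Rational(6190, 103), Mul(Rational(-27, 103), Pow(53, Rational(1, 2))))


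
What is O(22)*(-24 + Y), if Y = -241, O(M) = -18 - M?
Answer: 10600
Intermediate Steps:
O(22)*(-24 + Y) = (-18 - 1*22)*(-24 - 241) = (-18 - 22)*(-265) = -40*(-265) = 10600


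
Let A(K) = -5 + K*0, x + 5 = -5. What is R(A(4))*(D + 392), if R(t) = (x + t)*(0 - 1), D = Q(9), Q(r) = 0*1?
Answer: 5880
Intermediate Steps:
x = -10 (x = -5 - 5 = -10)
Q(r) = 0
D = 0
A(K) = -5 (A(K) = -5 + 0 = -5)
R(t) = 10 - t (R(t) = (-10 + t)*(0 - 1) = (-10 + t)*(-1) = 10 - t)
R(A(4))*(D + 392) = (10 - 1*(-5))*(0 + 392) = (10 + 5)*392 = 15*392 = 5880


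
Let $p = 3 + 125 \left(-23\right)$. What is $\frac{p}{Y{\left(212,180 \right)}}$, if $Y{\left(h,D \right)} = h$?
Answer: $- \frac{718}{53} \approx -13.547$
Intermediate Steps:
$p = -2872$ ($p = 3 - 2875 = -2872$)
$\frac{p}{Y{\left(212,180 \right)}} = - \frac{2872}{212} = \left(-2872\right) \frac{1}{212} = - \frac{718}{53}$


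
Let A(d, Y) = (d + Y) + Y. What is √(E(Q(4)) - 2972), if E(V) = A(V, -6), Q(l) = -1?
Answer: I*√2985 ≈ 54.635*I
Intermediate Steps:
A(d, Y) = d + 2*Y (A(d, Y) = (Y + d) + Y = d + 2*Y)
E(V) = -12 + V (E(V) = V + 2*(-6) = V - 12 = -12 + V)
√(E(Q(4)) - 2972) = √((-12 - 1) - 2972) = √(-13 - 2972) = √(-2985) = I*√2985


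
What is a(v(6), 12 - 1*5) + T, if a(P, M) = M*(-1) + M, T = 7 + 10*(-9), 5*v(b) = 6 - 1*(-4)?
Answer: -83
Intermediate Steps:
v(b) = 2 (v(b) = (6 - 1*(-4))/5 = (6 + 4)/5 = (⅕)*10 = 2)
T = -83 (T = 7 - 90 = -83)
a(P, M) = 0 (a(P, M) = -M + M = 0)
a(v(6), 12 - 1*5) + T = 0 - 83 = -83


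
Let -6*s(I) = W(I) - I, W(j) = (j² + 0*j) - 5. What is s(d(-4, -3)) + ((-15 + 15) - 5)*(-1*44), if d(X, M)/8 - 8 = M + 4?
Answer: -3787/6 ≈ -631.17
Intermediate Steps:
d(X, M) = 96 + 8*M (d(X, M) = 64 + 8*(M + 4) = 64 + 8*(4 + M) = 64 + (32 + 8*M) = 96 + 8*M)
W(j) = -5 + j² (W(j) = (j² + 0) - 5 = j² - 5 = -5 + j²)
s(I) = ⅚ - I²/6 + I/6 (s(I) = -((-5 + I²) - I)/6 = -(-5 + I² - I)/6 = ⅚ - I²/6 + I/6)
s(d(-4, -3)) + ((-15 + 15) - 5)*(-1*44) = (⅚ - (96 + 8*(-3))²/6 + (96 + 8*(-3))/6) + ((-15 + 15) - 5)*(-1*44) = (⅚ - (96 - 24)²/6 + (96 - 24)/6) + (0 - 5)*(-44) = (⅚ - ⅙*72² + (⅙)*72) - 5*(-44) = (⅚ - ⅙*5184 + 12) + 220 = (⅚ - 864 + 12) + 220 = -5107/6 + 220 = -3787/6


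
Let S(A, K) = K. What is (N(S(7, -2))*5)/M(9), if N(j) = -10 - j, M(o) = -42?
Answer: 20/21 ≈ 0.95238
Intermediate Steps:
(N(S(7, -2))*5)/M(9) = ((-10 - 1*(-2))*5)/(-42) = ((-10 + 2)*5)*(-1/42) = -8*5*(-1/42) = -40*(-1/42) = 20/21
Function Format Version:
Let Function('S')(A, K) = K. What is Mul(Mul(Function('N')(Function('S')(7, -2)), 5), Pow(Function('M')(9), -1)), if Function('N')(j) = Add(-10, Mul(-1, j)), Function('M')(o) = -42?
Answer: Rational(20, 21) ≈ 0.95238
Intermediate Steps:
Mul(Mul(Function('N')(Function('S')(7, -2)), 5), Pow(Function('M')(9), -1)) = Mul(Mul(Add(-10, Mul(-1, -2)), 5), Pow(-42, -1)) = Mul(Mul(Add(-10, 2), 5), Rational(-1, 42)) = Mul(Mul(-8, 5), Rational(-1, 42)) = Mul(-40, Rational(-1, 42)) = Rational(20, 21)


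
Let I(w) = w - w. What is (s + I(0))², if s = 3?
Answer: 9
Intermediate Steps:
I(w) = 0
(s + I(0))² = (3 + 0)² = 3² = 9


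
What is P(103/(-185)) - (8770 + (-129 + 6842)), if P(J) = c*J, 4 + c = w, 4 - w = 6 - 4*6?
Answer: -2866209/185 ≈ -15493.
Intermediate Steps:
w = 22 (w = 4 - (6 - 4*6) = 4 - (6 - 24) = 4 - 1*(-18) = 4 + 18 = 22)
c = 18 (c = -4 + 22 = 18)
P(J) = 18*J
P(103/(-185)) - (8770 + (-129 + 6842)) = 18*(103/(-185)) - (8770 + (-129 + 6842)) = 18*(103*(-1/185)) - (8770 + 6713) = 18*(-103/185) - 1*15483 = -1854/185 - 15483 = -2866209/185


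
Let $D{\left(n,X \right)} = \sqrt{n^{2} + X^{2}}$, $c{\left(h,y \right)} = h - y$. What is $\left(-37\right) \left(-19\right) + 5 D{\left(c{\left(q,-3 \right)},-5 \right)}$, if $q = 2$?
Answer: $703 + 25 \sqrt{2} \approx 738.36$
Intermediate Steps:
$D{\left(n,X \right)} = \sqrt{X^{2} + n^{2}}$
$\left(-37\right) \left(-19\right) + 5 D{\left(c{\left(q,-3 \right)},-5 \right)} = \left(-37\right) \left(-19\right) + 5 \sqrt{\left(-5\right)^{2} + \left(2 - -3\right)^{2}} = 703 + 5 \sqrt{25 + \left(2 + 3\right)^{2}} = 703 + 5 \sqrt{25 + 5^{2}} = 703 + 5 \sqrt{25 + 25} = 703 + 5 \sqrt{50} = 703 + 5 \cdot 5 \sqrt{2} = 703 + 25 \sqrt{2}$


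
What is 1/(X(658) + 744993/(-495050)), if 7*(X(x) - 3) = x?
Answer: 495050/47274857 ≈ 0.010472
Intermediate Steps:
X(x) = 3 + x/7
1/(X(658) + 744993/(-495050)) = 1/((3 + (⅐)*658) + 744993/(-495050)) = 1/((3 + 94) + 744993*(-1/495050)) = 1/(97 - 744993/495050) = 1/(47274857/495050) = 495050/47274857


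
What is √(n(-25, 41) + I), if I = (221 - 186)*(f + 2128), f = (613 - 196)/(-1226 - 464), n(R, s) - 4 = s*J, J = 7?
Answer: √50539358/26 ≈ 273.43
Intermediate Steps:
n(R, s) = 4 + 7*s (n(R, s) = 4 + s*7 = 4 + 7*s)
f = -417/1690 (f = 417/(-1690) = 417*(-1/1690) = -417/1690 ≈ -0.24675)
I = 25171321/338 (I = (221 - 186)*(-417/1690 + 2128) = 35*(3595903/1690) = 25171321/338 ≈ 74471.)
√(n(-25, 41) + I) = √((4 + 7*41) + 25171321/338) = √((4 + 287) + 25171321/338) = √(291 + 25171321/338) = √(25269679/338) = √50539358/26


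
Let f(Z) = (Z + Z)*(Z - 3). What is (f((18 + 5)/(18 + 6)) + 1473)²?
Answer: 179011071409/82944 ≈ 2.1582e+6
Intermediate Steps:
f(Z) = 2*Z*(-3 + Z) (f(Z) = (2*Z)*(-3 + Z) = 2*Z*(-3 + Z))
(f((18 + 5)/(18 + 6)) + 1473)² = (2*((18 + 5)/(18 + 6))*(-3 + (18 + 5)/(18 + 6)) + 1473)² = (2*(23/24)*(-3 + 23/24) + 1473)² = (2*(23/24)*(-49/24) + 1473)² = (-1127/288 + 1473)² = (423097/288)² = 179011071409/82944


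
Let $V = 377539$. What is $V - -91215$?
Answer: $468754$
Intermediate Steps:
$V - -91215 = 377539 - -91215 = 377539 + 91215 = 468754$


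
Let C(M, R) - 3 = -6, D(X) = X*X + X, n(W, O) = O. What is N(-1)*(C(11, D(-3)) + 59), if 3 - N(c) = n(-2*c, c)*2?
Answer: 280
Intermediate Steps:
D(X) = X + X**2 (D(X) = X**2 + X = X + X**2)
C(M, R) = -3 (C(M, R) = 3 - 6 = -3)
N(c) = 3 - 2*c (N(c) = 3 - c*2 = 3 - 2*c)
N(-1)*(C(11, D(-3)) + 59) = (3 - 2*(-1))*(-3 + 59) = (3 + 2)*56 = 5*56 = 280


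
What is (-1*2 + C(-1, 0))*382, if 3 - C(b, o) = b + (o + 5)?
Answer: -1146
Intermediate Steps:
C(b, o) = -2 - b - o (C(b, o) = 3 - (b + (o + 5)) = 3 - (b + (5 + o)) = 3 - (5 + b + o) = 3 + (-5 - b - o) = -2 - b - o)
(-1*2 + C(-1, 0))*382 = (-1*2 + (-2 - 1*(-1) - 1*0))*382 = (-2 + (-2 + 1 + 0))*382 = (-2 - 1)*382 = -3*382 = -1146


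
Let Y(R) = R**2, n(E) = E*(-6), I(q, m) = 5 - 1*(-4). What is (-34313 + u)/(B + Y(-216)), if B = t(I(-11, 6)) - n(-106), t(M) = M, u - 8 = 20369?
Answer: -208/687 ≈ -0.30277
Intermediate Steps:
u = 20377 (u = 8 + 20369 = 20377)
I(q, m) = 9 (I(q, m) = 5 + 4 = 9)
n(E) = -6*E
B = -627 (B = 9 - (-6)*(-106) = 9 - 1*636 = 9 - 636 = -627)
(-34313 + u)/(B + Y(-216)) = (-34313 + 20377)/(-627 + (-216)**2) = -13936/(-627 + 46656) = -13936/46029 = -13936*1/46029 = -208/687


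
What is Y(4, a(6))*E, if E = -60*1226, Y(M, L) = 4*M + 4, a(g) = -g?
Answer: -1471200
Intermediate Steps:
Y(M, L) = 4 + 4*M
E = -73560
Y(4, a(6))*E = (4 + 4*4)*(-73560) = (4 + 16)*(-73560) = 20*(-73560) = -1471200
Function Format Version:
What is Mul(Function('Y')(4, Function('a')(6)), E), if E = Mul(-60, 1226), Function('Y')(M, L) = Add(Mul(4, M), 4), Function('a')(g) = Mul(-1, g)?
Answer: -1471200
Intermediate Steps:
Function('Y')(M, L) = Add(4, Mul(4, M))
E = -73560
Mul(Function('Y')(4, Function('a')(6)), E) = Mul(Add(4, Mul(4, 4)), -73560) = Mul(Add(4, 16), -73560) = Mul(20, -73560) = -1471200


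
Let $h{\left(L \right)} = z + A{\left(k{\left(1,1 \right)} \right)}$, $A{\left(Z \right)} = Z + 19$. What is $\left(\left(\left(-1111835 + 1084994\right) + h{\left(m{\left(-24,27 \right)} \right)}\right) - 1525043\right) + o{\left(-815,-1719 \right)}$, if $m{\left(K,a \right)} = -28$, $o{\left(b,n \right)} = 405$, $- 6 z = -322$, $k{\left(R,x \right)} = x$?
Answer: $- \frac{4654216}{3} \approx -1.5514 \cdot 10^{6}$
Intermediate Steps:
$z = \frac{161}{3}$ ($z = \left(- \frac{1}{6}\right) \left(-322\right) = \frac{161}{3} \approx 53.667$)
$A{\left(Z \right)} = 19 + Z$
$h{\left(L \right)} = \frac{221}{3}$ ($h{\left(L \right)} = \frac{161}{3} + \left(19 + 1\right) = \frac{161}{3} + 20 = \frac{221}{3}$)
$\left(\left(\left(-1111835 + 1084994\right) + h{\left(m{\left(-24,27 \right)} \right)}\right) - 1525043\right) + o{\left(-815,-1719 \right)} = \left(\left(\left(-1111835 + 1084994\right) + \frac{221}{3}\right) - 1525043\right) + 405 = \left(\left(-26841 + \frac{221}{3}\right) - 1525043\right) + 405 = \left(- \frac{80302}{3} - 1525043\right) + 405 = - \frac{4655431}{3} + 405 = - \frac{4654216}{3}$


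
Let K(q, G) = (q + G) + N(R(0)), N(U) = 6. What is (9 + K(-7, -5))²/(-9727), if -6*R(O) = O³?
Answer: -9/9727 ≈ -0.00092526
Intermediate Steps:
R(O) = -O³/6
K(q, G) = 6 + G + q (K(q, G) = (q + G) + 6 = (G + q) + 6 = 6 + G + q)
(9 + K(-7, -5))²/(-9727) = (9 + (6 - 5 - 7))²/(-9727) = (9 - 6)²*(-1/9727) = 3²*(-1/9727) = 9*(-1/9727) = -9/9727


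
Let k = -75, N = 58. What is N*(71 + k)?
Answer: -232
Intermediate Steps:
N*(71 + k) = 58*(71 - 75) = 58*(-4) = -232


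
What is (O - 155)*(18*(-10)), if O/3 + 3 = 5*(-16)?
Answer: 72720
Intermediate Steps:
O = -249 (O = -9 + 3*(5*(-16)) = -9 + 3*(-80) = -9 - 240 = -249)
(O - 155)*(18*(-10)) = (-249 - 155)*(18*(-10)) = -404*(-180) = 72720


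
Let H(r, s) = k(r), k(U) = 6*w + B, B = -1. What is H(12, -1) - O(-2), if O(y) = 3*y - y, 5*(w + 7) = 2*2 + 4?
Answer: -147/5 ≈ -29.400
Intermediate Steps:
w = -27/5 (w = -7 + (2*2 + 4)/5 = -7 + (4 + 4)/5 = -7 + (⅕)*8 = -7 + 8/5 = -27/5 ≈ -5.4000)
k(U) = -167/5 (k(U) = 6*(-27/5) - 1 = -162/5 - 1 = -167/5)
H(r, s) = -167/5
O(y) = 2*y
H(12, -1) - O(-2) = -167/5 - 2*(-2) = -167/5 - 1*(-4) = -167/5 + 4 = -147/5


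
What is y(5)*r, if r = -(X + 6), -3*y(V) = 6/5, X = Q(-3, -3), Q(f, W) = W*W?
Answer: 6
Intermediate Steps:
Q(f, W) = W²
X = 9 (X = (-3)² = 9)
y(V) = -⅖ (y(V) = -2/5 = -⅓*6/5 = -⅖)
r = -15 (r = -(9 + 6) = -1*15 = -15)
y(5)*r = -⅖*(-15) = 6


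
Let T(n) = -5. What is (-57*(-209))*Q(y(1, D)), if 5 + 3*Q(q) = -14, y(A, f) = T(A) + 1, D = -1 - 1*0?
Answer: -75449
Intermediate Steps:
D = -1 (D = -1 + 0 = -1)
y(A, f) = -4 (y(A, f) = -5 + 1 = -4)
Q(q) = -19/3 (Q(q) = -5/3 + (1/3)*(-14) = -5/3 - 14/3 = -19/3)
(-57*(-209))*Q(y(1, D)) = -57*(-209)*(-19/3) = 11913*(-19/3) = -75449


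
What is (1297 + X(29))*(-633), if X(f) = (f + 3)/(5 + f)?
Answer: -13967145/17 ≈ -8.2160e+5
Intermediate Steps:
X(f) = (3 + f)/(5 + f)
(1297 + X(29))*(-633) = (1297 + (3 + 29)/(5 + 29))*(-633) = (1297 + 32/34)*(-633) = (1297 + (1/34)*32)*(-633) = (1297 + 16/17)*(-633) = (22065/17)*(-633) = -13967145/17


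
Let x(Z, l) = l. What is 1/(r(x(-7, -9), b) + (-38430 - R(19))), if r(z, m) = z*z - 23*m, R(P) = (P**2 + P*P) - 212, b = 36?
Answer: -1/39687 ≈ -2.5197e-5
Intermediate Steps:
R(P) = -212 + 2*P**2 (R(P) = (P**2 + P**2) - 212 = 2*P**2 - 212 = -212 + 2*P**2)
r(z, m) = z**2 - 23*m
1/(r(x(-7, -9), b) + (-38430 - R(19))) = 1/(((-9)**2 - 23*36) + (-38430 - (-212 + 2*19**2))) = 1/((81 - 828) + (-38430 - (-212 + 2*361))) = 1/(-747 + (-38430 - (-212 + 722))) = 1/(-747 + (-38430 - 1*510)) = 1/(-747 + (-38430 - 510)) = 1/(-747 - 38940) = 1/(-39687) = -1/39687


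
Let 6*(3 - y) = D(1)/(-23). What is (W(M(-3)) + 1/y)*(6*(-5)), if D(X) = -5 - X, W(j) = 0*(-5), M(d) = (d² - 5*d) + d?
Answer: -345/34 ≈ -10.147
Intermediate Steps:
M(d) = d² - 4*d
W(j) = 0
y = 68/23 (y = 3 - (-5 - 1*1)/(6*(-23)) = 3 - (-5 - 1)*(-1)/(6*23) = 3 - (-1)*(-1)/23 = 3 - ⅙*6/23 = 3 - 1/23 = 68/23 ≈ 2.9565)
(W(M(-3)) + 1/y)*(6*(-5)) = (0 + 1/(68/23))*(6*(-5)) = (0 + 23/68)*(-30) = (23/68)*(-30) = -345/34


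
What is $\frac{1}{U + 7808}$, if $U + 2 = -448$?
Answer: $\frac{1}{7358} \approx 0.00013591$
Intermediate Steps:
$U = -450$ ($U = -2 - 448 = -450$)
$\frac{1}{U + 7808} = \frac{1}{-450 + 7808} = \frac{1}{7358}$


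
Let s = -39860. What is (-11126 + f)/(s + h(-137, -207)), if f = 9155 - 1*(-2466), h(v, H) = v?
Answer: -495/39997 ≈ -0.012376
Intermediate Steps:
f = 11621 (f = 9155 + 2466 = 11621)
(-11126 + f)/(s + h(-137, -207)) = (-11126 + 11621)/(-39860 - 137) = 495/(-39997) = 495*(-1/39997) = -495/39997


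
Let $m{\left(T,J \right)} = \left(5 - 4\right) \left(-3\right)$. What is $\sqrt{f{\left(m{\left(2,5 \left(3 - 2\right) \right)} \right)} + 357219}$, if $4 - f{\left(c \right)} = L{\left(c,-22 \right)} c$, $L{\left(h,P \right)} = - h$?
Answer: $4 \sqrt{22327} \approx 597.69$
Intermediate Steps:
$m{\left(T,J \right)} = -3$ ($m{\left(T,J \right)} = 1 \left(-3\right) = -3$)
$f{\left(c \right)} = 4 + c^{2}$ ($f{\left(c \right)} = 4 - - c c = 4 - - c^{2} = 4 + c^{2}$)
$\sqrt{f{\left(m{\left(2,5 \left(3 - 2\right) \right)} \right)} + 357219} = \sqrt{\left(4 + \left(-3\right)^{2}\right) + 357219} = \sqrt{\left(4 + 9\right) + 357219} = \sqrt{13 + 357219} = \sqrt{357232} = 4 \sqrt{22327}$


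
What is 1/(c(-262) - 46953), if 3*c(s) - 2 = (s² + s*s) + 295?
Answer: -3/3274 ≈ -0.00091631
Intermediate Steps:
c(s) = 99 + 2*s²/3 (c(s) = ⅔ + ((s² + s*s) + 295)/3 = ⅔ + ((s² + s²) + 295)/3 = ⅔ + (2*s² + 295)/3 = ⅔ + (295 + 2*s²)/3 = ⅔ + (295/3 + 2*s²/3) = 99 + 2*s²/3)
1/(c(-262) - 46953) = 1/((99 + (⅔)*(-262)²) - 46953) = 1/((99 + (⅔)*68644) - 46953) = 1/((99 + 137288/3) - 46953) = 1/(137585/3 - 46953) = 1/(-3274/3) = -3/3274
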